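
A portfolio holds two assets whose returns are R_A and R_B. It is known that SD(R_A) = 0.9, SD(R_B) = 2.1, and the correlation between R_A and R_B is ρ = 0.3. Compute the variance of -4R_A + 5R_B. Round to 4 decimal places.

Var(R_A) = (0.9)² = 0.81;  Var(R_B) = (2.1)² = 4.41
cov(R_A,R_B) = ρ·SD(R_A)·SD(R_B) = 0.3·0.9·2.1 = 0.567
Var(-4R_A + 5R_B) = (-4)²·Var(R_A) + (5)²·Var(R_B) + 2·(-4)·(5)·cov(R_A,R_B)
= 16·0.81 + 25·4.41 + -40·0.567 = 100.53

100.5300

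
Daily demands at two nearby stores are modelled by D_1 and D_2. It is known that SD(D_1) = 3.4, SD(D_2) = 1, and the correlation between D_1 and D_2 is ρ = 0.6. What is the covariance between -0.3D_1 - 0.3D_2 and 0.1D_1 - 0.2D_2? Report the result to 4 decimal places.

var(D_1) = (3.4)² = 11.56;  var(D_2) = (1)² = 1
cov(D_1,D_2) = ρ·SD(D_1)·SD(D_2) = 0.6·3.4·1 = 2.04
cov(-0.3D_1 - 0.3D_2, 0.1D_1 - 0.2D_2) = (-0.3)(0.1)var(D_1) + (-0.3)(-0.2)var(D_2) + [(-0.3)(-0.2) + (-0.3)(0.1)]cov(D_1,D_2)
= -0.03·11.56 + 0.06·1 + 0.03·2.04 = -0.2256

-0.2256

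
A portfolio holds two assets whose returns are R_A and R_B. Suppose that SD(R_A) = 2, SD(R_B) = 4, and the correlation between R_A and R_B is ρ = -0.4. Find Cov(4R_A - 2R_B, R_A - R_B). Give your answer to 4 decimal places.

67.2000

Var(R_A) = (2)² = 4;  Var(R_B) = (4)² = 16
Cov(R_A,R_B) = ρ·SD(R_A)·SD(R_B) = -0.4·2·4 = -3.2
Cov(4R_A - 2R_B, R_A - R_B) = (4)(1)Var(R_A) + (-2)(-1)Var(R_B) + [(4)(-1) + (-2)(1)]Cov(R_A,R_B)
= 4·4 + 2·16 + -6·-3.2 = 67.2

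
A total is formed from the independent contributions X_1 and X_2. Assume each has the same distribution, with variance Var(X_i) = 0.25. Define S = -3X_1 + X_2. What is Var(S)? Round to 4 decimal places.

By independence, Var(S) = (-3)²Var(X_1) + (1)²Var(X_2)
= (-3)²·0.25 + (1)²·0.25 = 2.5

2.5000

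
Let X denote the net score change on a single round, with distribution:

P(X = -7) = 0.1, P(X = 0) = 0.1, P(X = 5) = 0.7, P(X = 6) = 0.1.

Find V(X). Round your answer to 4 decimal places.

E[X] = (-7)(0.1) + (0)(0.1) + (5)(0.7) + (6)(0.1) = 3.4
E[X²] = (-7)²(0.1) + (0)²(0.1) + (5)²(0.7) + (6)²(0.1) = 26
V(X) = E[X²] − (E[X])² = 26 − (3.4)² = 14.44

14.4400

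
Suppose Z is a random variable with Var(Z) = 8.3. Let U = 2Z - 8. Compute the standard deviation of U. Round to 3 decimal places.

5.762

Var(2Z - 8) = (2)²·8.3 = 33.2
SD(U) = √33.2 ≈ 5.762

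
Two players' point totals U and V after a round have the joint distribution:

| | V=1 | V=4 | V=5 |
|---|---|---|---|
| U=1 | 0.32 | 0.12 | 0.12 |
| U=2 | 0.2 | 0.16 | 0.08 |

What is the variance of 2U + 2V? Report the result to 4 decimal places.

13.7344

E[U] = 1.44,  E[V] = 2.64,  E[UV] = 3.88
Var(U) = 2.32 − (1.44)² = 0.2464;  Var(V) = 10 − (2.64)² = 3.0304
cov(U,V) = 3.88 − (1.44)(2.64) = 0.0784
Var(2U + 2V) = (2)²·0.2464 + (2)²·3.0304 + 2·(2)·(2)·0.0784 = 13.7344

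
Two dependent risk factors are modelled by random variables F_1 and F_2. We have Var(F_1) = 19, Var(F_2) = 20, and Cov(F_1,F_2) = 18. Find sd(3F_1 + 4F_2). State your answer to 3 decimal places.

30.381

Var(3F_1 + 4F_2) = (3)²·Var(F_1) + (4)²·Var(F_2) + 2·(3)·(4)·Cov(F_1,F_2)
= 9·19 + 16·20 + 24·18 = 923
sd(3F_1 + 4F_2) = √923 ≈ 30.381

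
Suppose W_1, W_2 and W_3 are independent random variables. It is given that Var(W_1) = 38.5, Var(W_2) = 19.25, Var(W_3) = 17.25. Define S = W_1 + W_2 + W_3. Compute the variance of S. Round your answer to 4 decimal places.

By independence, Var(S) = (1)²Var(W_1) + (1)²Var(W_2) + (1)²Var(W_3)
= (1)²·38.5 + (1)²·19.25 + (1)²·17.25 = 75

75.0000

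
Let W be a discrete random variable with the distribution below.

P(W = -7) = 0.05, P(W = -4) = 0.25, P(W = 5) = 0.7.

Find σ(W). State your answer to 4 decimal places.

E[W] = (-7)(0.05) + (-4)(0.25) + (5)(0.7) = 2.15
E[W²] = (-7)²(0.05) + (-4)²(0.25) + (5)²(0.7) = 23.95
Var(W) = E[W²] − (E[W])² = 23.95 − (2.15)² = 19.3275
σ(W) = √19.3275 ≈ 4.3963

4.3963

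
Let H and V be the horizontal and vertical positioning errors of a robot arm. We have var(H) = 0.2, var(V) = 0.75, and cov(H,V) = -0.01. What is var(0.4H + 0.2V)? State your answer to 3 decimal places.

var(0.4H + 0.2V) = (0.4)²·var(H) + (0.2)²·var(V) + 2·(0.4)·(0.2)·cov(H,V)
= 0.16·0.2 + 0.04·0.75 + 0.16·-0.01 = 0.0604

0.060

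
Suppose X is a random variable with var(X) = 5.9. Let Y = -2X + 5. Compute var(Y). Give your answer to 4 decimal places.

23.6000

var(-2X + 5) = (-2)²·var(X) = 4·5.9 = 23.6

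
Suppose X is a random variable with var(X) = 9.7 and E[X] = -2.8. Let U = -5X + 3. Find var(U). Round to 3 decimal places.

242.500

var(-5X + 3) = (-5)²·var(X) = 25·9.7 = 242.5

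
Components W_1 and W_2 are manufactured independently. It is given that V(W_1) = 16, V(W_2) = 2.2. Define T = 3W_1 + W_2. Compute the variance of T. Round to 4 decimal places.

By independence, V(T) = (3)²V(W_1) + (1)²V(W_2)
= (3)²·16 + (1)²·2.2 = 146.2

146.2000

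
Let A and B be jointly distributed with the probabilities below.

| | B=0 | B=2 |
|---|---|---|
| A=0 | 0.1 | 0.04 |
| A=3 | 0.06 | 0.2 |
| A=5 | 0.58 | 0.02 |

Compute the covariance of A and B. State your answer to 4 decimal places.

-0.5656

E[A] = 3.78,  E[B] = 0.52
E[AB] = 1.4
cov(A,B) = E[AB] − E[A]E[B] = 1.4 − (3.78)(0.52) = -0.5656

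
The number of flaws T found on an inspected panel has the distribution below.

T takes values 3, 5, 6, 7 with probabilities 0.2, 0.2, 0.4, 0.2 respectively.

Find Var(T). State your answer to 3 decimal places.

1.840

E[T] = (3)(0.2) + (5)(0.2) + (6)(0.4) + (7)(0.2) = 5.4
E[T²] = (3)²(0.2) + (5)²(0.2) + (6)²(0.4) + (7)²(0.2) = 31
Var(T) = E[T²] − (E[T])² = 31 − (5.4)² = 1.84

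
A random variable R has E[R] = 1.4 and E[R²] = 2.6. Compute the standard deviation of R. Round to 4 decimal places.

var(R) = 2.6 − (1.4)² = 0.64
SD(R) = √0.64 ≈ 0.8000

0.8000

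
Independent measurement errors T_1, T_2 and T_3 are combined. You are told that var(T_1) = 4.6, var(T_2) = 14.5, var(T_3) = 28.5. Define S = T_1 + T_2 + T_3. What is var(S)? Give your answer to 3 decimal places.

47.600

By independence, var(S) = (1)²var(T_1) + (1)²var(T_2) + (1)²var(T_3)
= (1)²·4.6 + (1)²·14.5 + (1)²·28.5 = 47.6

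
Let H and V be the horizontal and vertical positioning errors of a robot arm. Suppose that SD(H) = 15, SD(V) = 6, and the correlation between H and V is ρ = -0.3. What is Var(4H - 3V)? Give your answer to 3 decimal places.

Var(H) = (15)² = 225;  Var(V) = (6)² = 36
cov(H,V) = ρ·SD(H)·SD(V) = -0.3·15·6 = -27
Var(4H - 3V) = (4)²·Var(H) + (-3)²·Var(V) + 2·(4)·(-3)·cov(H,V)
= 16·225 + 9·36 + -24·-27 = 4572

4572.000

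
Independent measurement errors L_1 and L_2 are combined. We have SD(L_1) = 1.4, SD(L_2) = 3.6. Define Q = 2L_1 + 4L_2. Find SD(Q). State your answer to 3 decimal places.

var(L_1) = 1.96, var(L_2) = 12.96
By independence, var(Q) = (2)²var(L_1) + (4)²var(L_2)
= (2)²·1.96 + (4)²·12.96 = 215.2
SD(Q) = √215.2 ≈ 14.670

14.670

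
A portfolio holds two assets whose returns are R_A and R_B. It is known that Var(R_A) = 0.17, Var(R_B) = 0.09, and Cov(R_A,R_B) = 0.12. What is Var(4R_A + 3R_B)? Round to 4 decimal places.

Var(4R_A + 3R_B) = (4)²·Var(R_A) + (3)²·Var(R_B) + 2·(4)·(3)·Cov(R_A,R_B)
= 16·0.17 + 9·0.09 + 24·0.12 = 6.41

6.4100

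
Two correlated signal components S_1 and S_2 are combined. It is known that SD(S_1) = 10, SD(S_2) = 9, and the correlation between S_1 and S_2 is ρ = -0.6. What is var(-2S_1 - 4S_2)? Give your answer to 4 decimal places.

var(S_1) = (10)² = 100;  var(S_2) = (9)² = 81
Cov(S_1,S_2) = ρ·SD(S_1)·SD(S_2) = -0.6·10·9 = -54
var(-2S_1 - 4S_2) = (-2)²·var(S_1) + (-4)²·var(S_2) + 2·(-2)·(-4)·Cov(S_1,S_2)
= 4·100 + 16·81 + 16·-54 = 832

832.0000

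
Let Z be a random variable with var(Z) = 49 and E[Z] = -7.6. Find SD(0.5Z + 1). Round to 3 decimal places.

var(0.5Z + 1) = (0.5)²·49 = 12.25
SD(0.5Z + 1) = √12.25 ≈ 3.500

3.500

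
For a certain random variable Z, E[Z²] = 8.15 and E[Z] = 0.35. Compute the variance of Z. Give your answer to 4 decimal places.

8.0275

Var(Z) = 8.15 − (0.35)² = 8.0275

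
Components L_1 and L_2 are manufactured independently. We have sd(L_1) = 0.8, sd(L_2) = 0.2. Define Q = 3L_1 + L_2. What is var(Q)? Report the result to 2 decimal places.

5.80

var(L_1) = 0.64, var(L_2) = 0.04
By independence, var(Q) = (3)²var(L_1) + (1)²var(L_2)
= (3)²·0.64 + (1)²·0.04 = 5.8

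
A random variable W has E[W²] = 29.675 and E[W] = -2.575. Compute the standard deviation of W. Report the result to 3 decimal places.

V(W) = 29.675 − (-2.575)² = 23.044375
SD(W) = √23.044375 ≈ 4.800

4.800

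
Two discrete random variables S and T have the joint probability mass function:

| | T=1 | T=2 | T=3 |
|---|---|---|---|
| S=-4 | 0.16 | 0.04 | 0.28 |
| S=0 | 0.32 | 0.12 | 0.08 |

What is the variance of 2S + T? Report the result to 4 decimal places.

13.9584

E[S] = -1.92,  E[T] = 1.88,  E[ST] = -4.32
var(S) = 7.68 − (-1.92)² = 3.9936;  var(T) = 4.36 − (1.88)² = 0.8256
Cov(S,T) = -4.32 − (-1.92)(1.88) = -0.7104
var(2S + T) = (2)²·3.9936 + (1)²·0.8256 + 2·(2)·(1)·-0.7104 = 13.9584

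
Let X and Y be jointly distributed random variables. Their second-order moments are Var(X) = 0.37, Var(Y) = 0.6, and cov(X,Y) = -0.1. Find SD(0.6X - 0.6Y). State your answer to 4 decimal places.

0.6490

Var(0.6X - 0.6Y) = (0.6)²·Var(X) + (-0.6)²·Var(Y) + 2·(0.6)·(-0.6)·cov(X,Y)
= 0.36·0.37 + 0.36·0.6 + -0.72·-0.1 = 0.4212
SD(0.6X - 0.6Y) = √0.4212 ≈ 0.6490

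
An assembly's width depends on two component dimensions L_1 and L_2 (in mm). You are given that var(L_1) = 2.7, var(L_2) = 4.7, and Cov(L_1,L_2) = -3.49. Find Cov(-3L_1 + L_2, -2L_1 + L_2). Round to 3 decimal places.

38.350

Cov(-3L_1 + L_2, -2L_1 + L_2) = (-3)(-2)var(L_1) + (1)(1)var(L_2) + [(-3)(1) + (1)(-2)]Cov(L_1,L_2)
= 6·2.7 + 1·4.7 + -5·-3.49 = 38.35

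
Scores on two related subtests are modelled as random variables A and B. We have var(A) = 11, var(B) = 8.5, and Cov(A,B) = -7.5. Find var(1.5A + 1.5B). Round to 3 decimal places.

var(1.5A + 1.5B) = (1.5)²·var(A) + (1.5)²·var(B) + 2·(1.5)·(1.5)·Cov(A,B)
= 2.25·11 + 2.25·8.5 + 4.5·-7.5 = 10.125

10.125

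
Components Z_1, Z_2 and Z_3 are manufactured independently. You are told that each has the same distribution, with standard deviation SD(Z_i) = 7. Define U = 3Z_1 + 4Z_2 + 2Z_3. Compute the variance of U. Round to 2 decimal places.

V(Z_i) = (7)² = 49
By independence, V(U) = (3)²V(Z_1) + (4)²V(Z_2) + (2)²V(Z_3)
= (3)²·49 + (4)²·49 + (2)²·49 = 1421

1421.00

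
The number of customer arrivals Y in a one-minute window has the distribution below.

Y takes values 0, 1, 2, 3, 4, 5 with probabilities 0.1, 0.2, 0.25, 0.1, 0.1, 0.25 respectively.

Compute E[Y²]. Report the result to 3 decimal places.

E[Y²] = (0)²(0.1) + (1)²(0.2) + (2)²(0.25) + (3)²(0.1) + (4)²(0.1) + (5)²(0.25) = 9.95

9.950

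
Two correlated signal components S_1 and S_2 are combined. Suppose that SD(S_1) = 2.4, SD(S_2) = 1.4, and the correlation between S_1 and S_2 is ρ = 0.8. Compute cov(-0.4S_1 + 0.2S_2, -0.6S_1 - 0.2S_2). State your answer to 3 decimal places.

Var(S_1) = (2.4)² = 5.76;  Var(S_2) = (1.4)² = 1.96
cov(S_1,S_2) = ρ·SD(S_1)·SD(S_2) = 0.8·2.4·1.4 = 2.688
cov(-0.4S_1 + 0.2S_2, -0.6S_1 - 0.2S_2) = (-0.4)(-0.6)Var(S_1) + (0.2)(-0.2)Var(S_2) + [(-0.4)(-0.2) + (0.2)(-0.6)]cov(S_1,S_2)
= 0.24·5.76 + -0.04·1.96 + -0.04·2.688 = 1.19648

1.196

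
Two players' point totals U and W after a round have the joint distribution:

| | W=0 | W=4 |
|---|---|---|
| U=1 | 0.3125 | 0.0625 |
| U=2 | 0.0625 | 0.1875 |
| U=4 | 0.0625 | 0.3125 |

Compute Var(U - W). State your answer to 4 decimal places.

2.8594

E[U] = 2.375,  E[W] = 2.25,  E[UW] = 6.75
Var(U) = 7.375 − (2.375)² = 1.734375;  Var(W) = 9 − (2.25)² = 3.9375
Cov(U,W) = 6.75 − (2.375)(2.25) = 1.40625
Var(U - W) = (1)²·1.734375 + (-1)²·3.9375 + 2·(1)·(-1)·1.40625 = 2.859375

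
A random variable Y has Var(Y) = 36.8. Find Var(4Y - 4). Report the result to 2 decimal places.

Var(4Y - 4) = (4)²·Var(Y) = 16·36.8 = 588.8

588.80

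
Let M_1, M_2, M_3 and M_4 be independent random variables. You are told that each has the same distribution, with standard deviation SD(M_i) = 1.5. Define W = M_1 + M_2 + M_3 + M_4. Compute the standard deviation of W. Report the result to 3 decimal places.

Var(M_i) = (1.5)² = 2.25
By independence, Var(W) = (1)²Var(M_1) + (1)²Var(M_2) + (1)²Var(M_3) + (1)²Var(M_4)
= (1)²·2.25 + (1)²·2.25 + (1)²·2.25 + (1)²·2.25 = 9
SD(W) = √9 ≈ 3.000

3.000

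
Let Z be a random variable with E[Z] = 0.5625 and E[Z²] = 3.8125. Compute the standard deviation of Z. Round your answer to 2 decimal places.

1.87

var(Z) = 3.8125 − (0.5625)² = 3.49609375
SD(Z) = √3.49609375 ≈ 1.87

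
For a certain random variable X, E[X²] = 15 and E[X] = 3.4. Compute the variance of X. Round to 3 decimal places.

Var(X) = 15 − (3.4)² = 3.44

3.440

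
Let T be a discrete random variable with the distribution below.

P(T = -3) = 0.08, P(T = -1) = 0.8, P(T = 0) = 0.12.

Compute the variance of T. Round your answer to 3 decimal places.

0.438

E[T] = (-3)(0.08) + (-1)(0.8) + (0)(0.12) = -1.04
E[T²] = (-3)²(0.08) + (-1)²(0.8) + (0)²(0.12) = 1.52
Var(T) = E[T²] − (E[T])² = 1.52 − (-1.04)² = 0.4384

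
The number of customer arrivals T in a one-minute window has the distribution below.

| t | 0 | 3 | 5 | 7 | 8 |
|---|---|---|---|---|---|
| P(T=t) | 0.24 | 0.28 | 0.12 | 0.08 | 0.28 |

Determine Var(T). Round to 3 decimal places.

9.382

E[T] = (0)(0.24) + (3)(0.28) + (5)(0.12) + (7)(0.08) + (8)(0.28) = 4.24
E[T²] = (0)²(0.24) + (3)²(0.28) + (5)²(0.12) + (7)²(0.08) + (8)²(0.28) = 27.36
Var(T) = E[T²] − (E[T])² = 27.36 − (4.24)² = 9.3824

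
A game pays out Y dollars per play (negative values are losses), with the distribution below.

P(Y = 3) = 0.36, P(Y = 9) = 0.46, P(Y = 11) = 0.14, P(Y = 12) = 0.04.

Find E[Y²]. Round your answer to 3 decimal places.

63.200

E[Y²] = (3)²(0.36) + (9)²(0.46) + (11)²(0.14) + (12)²(0.04) = 63.2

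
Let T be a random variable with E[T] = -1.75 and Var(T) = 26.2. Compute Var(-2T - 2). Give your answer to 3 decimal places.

104.800

Var(-2T - 2) = (-2)²·Var(T) = 4·26.2 = 104.8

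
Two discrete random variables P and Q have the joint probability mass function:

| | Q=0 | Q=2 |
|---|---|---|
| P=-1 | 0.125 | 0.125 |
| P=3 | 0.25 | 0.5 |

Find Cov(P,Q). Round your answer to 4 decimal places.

0.2500

E[P] = 2,  E[Q] = 1.25
E[PQ] = 2.75
Cov(P,Q) = E[PQ] − E[P]E[Q] = 2.75 − (2)(1.25) = 0.25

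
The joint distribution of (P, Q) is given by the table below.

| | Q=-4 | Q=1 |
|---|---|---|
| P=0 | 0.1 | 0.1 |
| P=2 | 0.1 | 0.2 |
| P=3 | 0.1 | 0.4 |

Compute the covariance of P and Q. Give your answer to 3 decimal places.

E[P] = 2.1,  E[Q] = -0.5
E[PQ] = -0.4
Cov(P,Q) = E[PQ] − E[P]E[Q] = -0.4 − (2.1)(-0.5) = 0.65

0.650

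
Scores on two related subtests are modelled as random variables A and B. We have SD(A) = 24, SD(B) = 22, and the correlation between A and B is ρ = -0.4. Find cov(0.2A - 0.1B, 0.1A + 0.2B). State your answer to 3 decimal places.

-4.496

Var(A) = (24)² = 576;  Var(B) = (22)² = 484
cov(A,B) = ρ·SD(A)·SD(B) = -0.4·24·22 = -211.2
cov(0.2A - 0.1B, 0.1A + 0.2B) = (0.2)(0.1)Var(A) + (-0.1)(0.2)Var(B) + [(0.2)(0.2) + (-0.1)(0.1)]cov(A,B)
= 0.02·576 + -0.02·484 + 0.03·-211.2 = -4.496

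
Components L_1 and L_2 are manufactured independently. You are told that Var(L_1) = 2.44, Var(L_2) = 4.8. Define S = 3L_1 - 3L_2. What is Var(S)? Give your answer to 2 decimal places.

65.16

By independence, Var(S) = (3)²Var(L_1) + (-3)²Var(L_2)
= (3)²·2.44 + (-3)²·4.8 = 65.16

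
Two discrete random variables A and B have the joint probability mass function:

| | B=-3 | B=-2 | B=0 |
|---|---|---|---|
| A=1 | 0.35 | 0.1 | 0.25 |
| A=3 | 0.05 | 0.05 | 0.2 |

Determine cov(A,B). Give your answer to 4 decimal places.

0.4000

E[A] = 1.6,  E[B] = -1.5
E[AB] = -2
cov(A,B) = E[AB] − E[A]E[B] = -2 − (1.6)(-1.5) = 0.4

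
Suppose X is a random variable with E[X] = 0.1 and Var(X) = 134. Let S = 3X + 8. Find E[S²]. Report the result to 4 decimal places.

E[3X + 8] = 3·0.1 + 8 = 8.3
Var(3X + 8) = (3)²·134 = 1206
E[S²] = Var(S) + (E[S])² = 1206 + (8.3)² = 1274.89

1274.8900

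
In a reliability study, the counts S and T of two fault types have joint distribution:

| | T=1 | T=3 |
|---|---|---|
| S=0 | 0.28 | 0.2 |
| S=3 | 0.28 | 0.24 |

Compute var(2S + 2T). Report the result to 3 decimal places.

E[S] = 1.56,  E[T] = 1.88,  E[ST] = 3
var(S) = 4.68 − (1.56)² = 2.2464;  var(T) = 4.52 − (1.88)² = 0.9856
Cov(S,T) = 3 − (1.56)(1.88) = 0.0672
var(2S + 2T) = (2)²·2.2464 + (2)²·0.9856 + 2·(2)·(2)·0.0672 = 13.4656

13.466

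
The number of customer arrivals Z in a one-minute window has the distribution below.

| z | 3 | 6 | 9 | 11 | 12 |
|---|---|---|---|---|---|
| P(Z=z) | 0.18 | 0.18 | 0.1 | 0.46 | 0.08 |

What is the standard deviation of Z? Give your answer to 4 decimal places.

3.2324

E[Z] = (3)(0.18) + (6)(0.18) + (9)(0.1) + (11)(0.46) + (12)(0.08) = 8.54
E[Z²] = (3)²(0.18) + (6)²(0.18) + (9)²(0.1) + (11)²(0.46) + (12)²(0.08) = 83.38
V(Z) = E[Z²] − (E[Z])² = 83.38 − (8.54)² = 10.4484
sd(Z) = √10.4484 ≈ 3.2324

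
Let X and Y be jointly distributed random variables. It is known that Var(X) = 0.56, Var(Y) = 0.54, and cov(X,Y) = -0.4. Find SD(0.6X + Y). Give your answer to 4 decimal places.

0.5115

Var(0.6X + Y) = (0.6)²·Var(X) + (1)²·Var(Y) + 2·(0.6)·(1)·cov(X,Y)
= 0.36·0.56 + 1·0.54 + 1.2·-0.4 = 0.2616
SD(0.6X + Y) = √0.2616 ≈ 0.5115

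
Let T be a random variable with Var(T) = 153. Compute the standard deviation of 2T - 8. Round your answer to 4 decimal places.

Var(2T - 8) = (2)²·153 = 612
σ(2T - 8) = √612 ≈ 24.7386

24.7386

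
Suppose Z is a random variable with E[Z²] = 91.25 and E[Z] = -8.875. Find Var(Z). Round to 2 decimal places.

12.48

Var(Z) = 91.25 − (-8.875)² = 12.484375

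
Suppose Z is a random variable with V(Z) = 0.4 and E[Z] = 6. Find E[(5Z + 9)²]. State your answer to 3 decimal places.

E[5Z + 9] = 5·6 + 9 = 39
V(5Z + 9) = (5)²·0.4 = 10
E[(5Z + 9)²] = V((5Z + 9)) + (E[(5Z + 9)])² = 10 + (39)² = 1531

1531.000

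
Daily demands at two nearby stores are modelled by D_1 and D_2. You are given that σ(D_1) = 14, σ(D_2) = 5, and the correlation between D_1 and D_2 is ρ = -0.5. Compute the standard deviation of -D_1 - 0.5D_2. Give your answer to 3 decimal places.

12.933

Var(D_1) = (14)² = 196;  Var(D_2) = (5)² = 25
Cov(D_1,D_2) = ρ·σ(D_1)·σ(D_2) = -0.5·14·5 = -35
Var(-D_1 - 0.5D_2) = (-1)²·Var(D_1) + (-0.5)²·Var(D_2) + 2·(-1)·(-0.5)·Cov(D_1,D_2)
= 1·196 + 0.25·25 + 1·-35 = 167.25
σ(-D_1 - 0.5D_2) = √167.25 ≈ 12.933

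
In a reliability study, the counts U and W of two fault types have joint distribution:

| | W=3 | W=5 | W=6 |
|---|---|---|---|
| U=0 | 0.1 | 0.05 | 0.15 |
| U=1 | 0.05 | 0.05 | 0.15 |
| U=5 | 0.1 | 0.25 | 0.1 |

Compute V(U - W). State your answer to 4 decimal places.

E[U] = 2.5,  E[W] = 4.9,  E[UW] = 12.05
V(U) = 11.5 − (2.5)² = 5.25;  V(W) = 25.4 − (4.9)² = 1.39
Cov(U,W) = 12.05 − (2.5)(4.9) = -0.2
V(U - W) = (1)²·5.25 + (-1)²·1.39 + 2·(1)·(-1)·-0.2 = 7.04

7.0400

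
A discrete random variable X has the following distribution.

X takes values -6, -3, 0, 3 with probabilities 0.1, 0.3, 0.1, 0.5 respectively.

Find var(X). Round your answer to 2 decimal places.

10.80

E[X] = (-6)(0.1) + (-3)(0.3) + (0)(0.1) + (3)(0.5) = 0
E[X²] = (-6)²(0.1) + (-3)²(0.3) + (0)²(0.1) + (3)²(0.5) = 10.8
var(X) = E[X²] − (E[X])² = 10.8 − (0)² = 10.8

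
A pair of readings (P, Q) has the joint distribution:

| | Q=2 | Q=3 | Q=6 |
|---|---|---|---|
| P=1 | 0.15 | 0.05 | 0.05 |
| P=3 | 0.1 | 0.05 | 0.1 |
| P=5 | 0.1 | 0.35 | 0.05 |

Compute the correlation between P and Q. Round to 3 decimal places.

E[P] = 3.5,  E[Q] = 3.25
E[PQ] = 11.35
cov(P,Q) = E[PQ] − E[P]E[Q] = 11.35 − (3.5)(3.25) = -0.025
Var(P) = 2.75,  Var(Q) = 2.0875
ρ = -0.025 / √(2.75·2.0875) ≈ -0.010

-0.010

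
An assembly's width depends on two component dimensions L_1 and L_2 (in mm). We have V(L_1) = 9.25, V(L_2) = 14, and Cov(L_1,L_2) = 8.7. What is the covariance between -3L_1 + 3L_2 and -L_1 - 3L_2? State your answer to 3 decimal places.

Cov(-3L_1 + 3L_2, -L_1 - 3L_2) = (-3)(-1)V(L_1) + (3)(-3)V(L_2) + [(-3)(-3) + (3)(-1)]Cov(L_1,L_2)
= 3·9.25 + -9·14 + 6·8.7 = -46.05

-46.050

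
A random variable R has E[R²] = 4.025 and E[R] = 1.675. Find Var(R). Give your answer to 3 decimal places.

1.219

Var(R) = 4.025 − (1.675)² = 1.219375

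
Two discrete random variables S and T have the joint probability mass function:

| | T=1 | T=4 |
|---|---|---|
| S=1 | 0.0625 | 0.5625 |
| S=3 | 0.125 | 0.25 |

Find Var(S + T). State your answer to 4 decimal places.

E[S] = 1.75,  E[T] = 3.4375,  E[ST] = 5.6875
Var(S) = 4 − (1.75)² = 0.9375;  Var(T) = 13.1875 − (3.4375)² = 1.37109375
cov(S,T) = 5.6875 − (1.75)(3.4375) = -0.328125
Var(S + T) = (1)²·0.9375 + (1)²·1.37109375 + 2·(1)·(1)·-0.328125 = 1.65234375

1.6523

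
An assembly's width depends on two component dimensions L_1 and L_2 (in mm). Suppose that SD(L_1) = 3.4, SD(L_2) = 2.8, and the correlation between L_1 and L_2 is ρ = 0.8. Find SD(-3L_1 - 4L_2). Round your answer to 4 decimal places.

20.3043

Var(L_1) = (3.4)² = 11.56;  Var(L_2) = (2.8)² = 7.84
Cov(L_1,L_2) = ρ·SD(L_1)·SD(L_2) = 0.8·3.4·2.8 = 7.616
Var(-3L_1 - 4L_2) = (-3)²·Var(L_1) + (-4)²·Var(L_2) + 2·(-3)·(-4)·Cov(L_1,L_2)
= 9·11.56 + 16·7.84 + 24·7.616 = 412.264
SD(-3L_1 - 4L_2) = √412.264 ≈ 20.3043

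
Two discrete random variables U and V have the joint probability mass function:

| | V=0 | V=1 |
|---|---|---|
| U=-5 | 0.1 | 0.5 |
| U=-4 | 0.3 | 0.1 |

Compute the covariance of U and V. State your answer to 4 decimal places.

-0.1400

E[U] = -4.6,  E[V] = 0.6
E[UV] = -2.9
cov(U,V) = E[UV] − E[U]E[V] = -2.9 − (-4.6)(0.6) = -0.14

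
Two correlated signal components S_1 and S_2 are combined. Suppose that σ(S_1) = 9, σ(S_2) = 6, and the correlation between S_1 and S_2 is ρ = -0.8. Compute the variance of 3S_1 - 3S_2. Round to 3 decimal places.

1830.600

var(S_1) = (9)² = 81;  var(S_2) = (6)² = 36
cov(S_1,S_2) = ρ·σ(S_1)·σ(S_2) = -0.8·9·6 = -43.2
var(3S_1 - 3S_2) = (3)²·var(S_1) + (-3)²·var(S_2) + 2·(3)·(-3)·cov(S_1,S_2)
= 9·81 + 9·36 + -18·-43.2 = 1830.6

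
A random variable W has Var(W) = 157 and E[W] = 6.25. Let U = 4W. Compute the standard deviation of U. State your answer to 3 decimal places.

50.120

Var(4W) = (4)²·157 = 2512
σ(U) = √2512 ≈ 50.120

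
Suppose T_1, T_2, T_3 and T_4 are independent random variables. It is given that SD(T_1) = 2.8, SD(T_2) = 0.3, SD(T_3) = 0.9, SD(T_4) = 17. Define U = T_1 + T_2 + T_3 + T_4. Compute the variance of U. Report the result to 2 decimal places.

var(T_1) = 7.84, var(T_2) = 0.09, var(T_3) = 0.81, var(T_4) = 289
By independence, var(U) = (1)²var(T_1) + (1)²var(T_2) + (1)²var(T_3) + (1)²var(T_4)
= (1)²·7.84 + (1)²·0.09 + (1)²·0.81 + (1)²·289 = 297.74

297.74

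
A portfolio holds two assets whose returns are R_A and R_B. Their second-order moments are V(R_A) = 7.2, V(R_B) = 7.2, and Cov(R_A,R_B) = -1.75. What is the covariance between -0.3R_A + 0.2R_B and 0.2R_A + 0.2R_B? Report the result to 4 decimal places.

-0.1090

Cov(-0.3R_A + 0.2R_B, 0.2R_A + 0.2R_B) = (-0.3)(0.2)V(R_A) + (0.2)(0.2)V(R_B) + [(-0.3)(0.2) + (0.2)(0.2)]Cov(R_A,R_B)
= -0.06·7.2 + 0.04·7.2 + -0.02·-1.75 = -0.109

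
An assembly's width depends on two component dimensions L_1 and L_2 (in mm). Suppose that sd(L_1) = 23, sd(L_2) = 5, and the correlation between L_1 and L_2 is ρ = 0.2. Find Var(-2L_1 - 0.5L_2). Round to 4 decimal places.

Var(L_1) = (23)² = 529;  Var(L_2) = (5)² = 25
cov(L_1,L_2) = ρ·sd(L_1)·sd(L_2) = 0.2·23·5 = 23
Var(-2L_1 - 0.5L_2) = (-2)²·Var(L_1) + (-0.5)²·Var(L_2) + 2·(-2)·(-0.5)·cov(L_1,L_2)
= 4·529 + 0.25·25 + 2·23 = 2168.25

2168.2500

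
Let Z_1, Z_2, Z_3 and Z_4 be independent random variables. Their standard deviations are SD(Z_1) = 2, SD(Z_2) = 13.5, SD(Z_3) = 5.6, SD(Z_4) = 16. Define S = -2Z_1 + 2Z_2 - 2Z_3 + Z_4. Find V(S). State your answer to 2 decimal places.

V(Z_1) = 4, V(Z_2) = 182.25, V(Z_3) = 31.36, V(Z_4) = 256
By independence, V(S) = (-2)²V(Z_1) + (2)²V(Z_2) + (-2)²V(Z_3) + (1)²V(Z_4)
= (-2)²·4 + (2)²·182.25 + (-2)²·31.36 + (1)²·256 = 1126.44

1126.44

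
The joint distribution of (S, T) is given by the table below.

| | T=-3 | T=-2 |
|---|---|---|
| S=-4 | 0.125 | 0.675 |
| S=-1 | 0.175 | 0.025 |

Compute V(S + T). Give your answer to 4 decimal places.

0.9600

E[S] = -3.4,  E[T] = -2.3,  E[ST] = 7.475
V(S) = 13 − (-3.4)² = 1.44;  V(T) = 5.5 − (-2.3)² = 0.21
cov(S,T) = 7.475 − (-3.4)(-2.3) = -0.345
V(S + T) = (1)²·1.44 + (1)²·0.21 + 2·(1)·(1)·-0.345 = 0.96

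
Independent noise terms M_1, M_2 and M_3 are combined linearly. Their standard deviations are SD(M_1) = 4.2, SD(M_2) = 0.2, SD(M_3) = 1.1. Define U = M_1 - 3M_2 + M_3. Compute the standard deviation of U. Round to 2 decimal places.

4.38

Var(M_1) = 17.64, Var(M_2) = 0.04, Var(M_3) = 1.21
By independence, Var(U) = (1)²Var(M_1) + (-3)²Var(M_2) + (1)²Var(M_3)
= (1)²·17.64 + (-3)²·0.04 + (1)²·1.21 = 19.21
SD(U) = √19.21 ≈ 4.38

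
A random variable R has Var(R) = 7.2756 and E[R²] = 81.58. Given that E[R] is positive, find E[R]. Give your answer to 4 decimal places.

(E[R])² = E[R²] − Var(R) = 81.58 − 7.2756 = 74.3044
E[R] = √74.3044 = 8.62

8.6200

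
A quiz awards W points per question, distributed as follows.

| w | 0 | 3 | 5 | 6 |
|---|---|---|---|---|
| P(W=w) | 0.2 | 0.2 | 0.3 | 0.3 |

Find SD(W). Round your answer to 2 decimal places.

2.21

E[W] = (0)(0.2) + (3)(0.2) + (5)(0.3) + (6)(0.3) = 3.9
E[W²] = (0)²(0.2) + (3)²(0.2) + (5)²(0.3) + (6)²(0.3) = 20.1
Var(W) = E[W²] − (E[W])² = 20.1 − (3.9)² = 4.89
SD(W) = √4.89 ≈ 2.21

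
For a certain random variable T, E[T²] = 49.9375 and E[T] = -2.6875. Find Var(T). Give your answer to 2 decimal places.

Var(T) = 49.9375 − (-2.6875)² = 42.71484375

42.71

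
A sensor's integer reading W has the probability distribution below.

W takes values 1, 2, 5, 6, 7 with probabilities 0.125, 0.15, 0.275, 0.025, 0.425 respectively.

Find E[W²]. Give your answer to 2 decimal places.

E[W²] = (1)²(0.125) + (2)²(0.15) + (5)²(0.275) + (6)²(0.025) + (7)²(0.425) = 29.325

29.33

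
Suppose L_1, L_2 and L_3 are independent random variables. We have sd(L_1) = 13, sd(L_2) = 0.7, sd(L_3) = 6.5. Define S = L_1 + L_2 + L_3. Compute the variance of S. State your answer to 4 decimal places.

211.7400

Var(L_1) = 169, Var(L_2) = 0.49, Var(L_3) = 42.25
By independence, Var(S) = (1)²Var(L_1) + (1)²Var(L_2) + (1)²Var(L_3)
= (1)²·169 + (1)²·0.49 + (1)²·42.25 = 211.74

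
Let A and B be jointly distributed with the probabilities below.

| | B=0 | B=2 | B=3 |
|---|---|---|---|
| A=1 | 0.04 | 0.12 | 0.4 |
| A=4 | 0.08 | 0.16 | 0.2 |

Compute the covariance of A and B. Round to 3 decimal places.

-0.355

E[A] = 2.32,  E[B] = 2.36
E[AB] = 5.12
Cov(A,B) = E[AB] − E[A]E[B] = 5.12 − (2.32)(2.36) = -0.3552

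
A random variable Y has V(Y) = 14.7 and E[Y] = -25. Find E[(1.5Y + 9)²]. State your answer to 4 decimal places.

845.3250

E[1.5Y + 9] = 1.5·-25 + 9 = -28.5
V(1.5Y + 9) = (1.5)²·14.7 = 33.075
E[(1.5Y + 9)²] = V((1.5Y + 9)) + (E[(1.5Y + 9)])² = 33.075 + (-28.5)² = 845.325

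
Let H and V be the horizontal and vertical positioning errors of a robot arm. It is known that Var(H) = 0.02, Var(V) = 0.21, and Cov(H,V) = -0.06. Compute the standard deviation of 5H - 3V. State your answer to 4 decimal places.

Var(5H - 3V) = (5)²·Var(H) + (-3)²·Var(V) + 2·(5)·(-3)·Cov(H,V)
= 25·0.02 + 9·0.21 + -30·-0.06 = 4.19
SD(5H - 3V) = √4.19 ≈ 2.0469

2.0469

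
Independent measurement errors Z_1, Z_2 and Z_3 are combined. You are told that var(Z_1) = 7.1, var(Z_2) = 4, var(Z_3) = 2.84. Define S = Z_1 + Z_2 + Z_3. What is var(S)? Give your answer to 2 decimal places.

By independence, var(S) = (1)²var(Z_1) + (1)²var(Z_2) + (1)²var(Z_3)
= (1)²·7.1 + (1)²·4 + (1)²·2.84 = 13.94

13.94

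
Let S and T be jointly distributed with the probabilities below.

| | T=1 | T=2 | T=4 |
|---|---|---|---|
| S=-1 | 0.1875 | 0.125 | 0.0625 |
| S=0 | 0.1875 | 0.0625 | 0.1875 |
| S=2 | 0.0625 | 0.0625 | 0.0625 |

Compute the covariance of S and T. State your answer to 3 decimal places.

0.188

E[S] = 0,  E[T] = 2.1875
E[ST] = 0.1875
cov(S,T) = E[ST] − E[S]E[T] = 0.1875 − (0)(2.1875) = 0.1875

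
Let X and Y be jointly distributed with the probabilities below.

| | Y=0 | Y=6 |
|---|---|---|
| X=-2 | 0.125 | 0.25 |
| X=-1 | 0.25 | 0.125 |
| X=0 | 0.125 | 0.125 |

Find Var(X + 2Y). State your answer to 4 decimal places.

35.1094

E[X] = -1.125,  E[Y] = 3,  E[XY] = -3.75
Var(X) = 1.875 − (-1.125)² = 0.609375;  Var(Y) = 18 − (3)² = 9
Cov(X,Y) = -3.75 − (-1.125)(3) = -0.375
Var(X + 2Y) = (1)²·0.609375 + (2)²·9 + 2·(1)·(2)·-0.375 = 35.109375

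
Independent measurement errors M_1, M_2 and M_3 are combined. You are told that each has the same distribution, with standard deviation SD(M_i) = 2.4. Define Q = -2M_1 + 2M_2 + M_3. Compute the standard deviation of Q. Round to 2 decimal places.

var(M_i) = (2.4)² = 5.76
By independence, var(Q) = (-2)²var(M_1) + (2)²var(M_2) + (1)²var(M_3)
= (-2)²·5.76 + (2)²·5.76 + (1)²·5.76 = 51.84
SD(Q) = √51.84 ≈ 7.20

7.20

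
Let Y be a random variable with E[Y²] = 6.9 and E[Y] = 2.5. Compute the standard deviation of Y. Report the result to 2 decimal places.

0.81

V(Y) = 6.9 − (2.5)² = 0.65
sd(Y) = √0.65 ≈ 0.81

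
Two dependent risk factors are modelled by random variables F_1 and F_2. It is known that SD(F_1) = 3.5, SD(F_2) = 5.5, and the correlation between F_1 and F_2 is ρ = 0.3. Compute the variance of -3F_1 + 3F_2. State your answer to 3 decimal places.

Var(F_1) = (3.5)² = 12.25;  Var(F_2) = (5.5)² = 30.25
cov(F_1,F_2) = ρ·SD(F_1)·SD(F_2) = 0.3·3.5·5.5 = 5.775
Var(-3F_1 + 3F_2) = (-3)²·Var(F_1) + (3)²·Var(F_2) + 2·(-3)·(3)·cov(F_1,F_2)
= 9·12.25 + 9·30.25 + -18·5.775 = 278.55

278.550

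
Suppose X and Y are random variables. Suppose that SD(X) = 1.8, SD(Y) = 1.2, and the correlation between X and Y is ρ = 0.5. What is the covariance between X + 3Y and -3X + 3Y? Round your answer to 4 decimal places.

-3.2400

Var(X) = (1.8)² = 3.24;  Var(Y) = (1.2)² = 1.44
Cov(X,Y) = ρ·SD(X)·SD(Y) = 0.5·1.8·1.2 = 1.08
Cov(X + 3Y, -3X + 3Y) = (1)(-3)Var(X) + (3)(3)Var(Y) + [(1)(3) + (3)(-3)]Cov(X,Y)
= -3·3.24 + 9·1.44 + -6·1.08 = -3.24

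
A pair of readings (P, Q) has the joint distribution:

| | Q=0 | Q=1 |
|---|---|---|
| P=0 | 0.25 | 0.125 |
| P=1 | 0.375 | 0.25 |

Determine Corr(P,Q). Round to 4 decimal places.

E[P] = 0.625,  E[Q] = 0.375
E[PQ] = 0.25
Cov(P,Q) = E[PQ] − E[P]E[Q] = 0.25 − (0.625)(0.375) = 0.015625
Var(P) = 0.234375,  Var(Q) = 0.234375
ρ = 0.015625 / √(0.234375·0.234375) ≈ 0.0667

0.0667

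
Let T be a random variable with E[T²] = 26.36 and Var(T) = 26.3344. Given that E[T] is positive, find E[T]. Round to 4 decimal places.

(E[T])² = E[T²] − Var(T) = 26.36 − 26.3344 = 0.0256
E[T] = √0.0256 = 0.16

0.1600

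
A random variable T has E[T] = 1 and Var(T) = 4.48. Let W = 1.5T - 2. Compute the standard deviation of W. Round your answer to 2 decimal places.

Var(1.5T - 2) = (1.5)²·4.48 = 10.08
σ(W) = √10.08 ≈ 3.17

3.17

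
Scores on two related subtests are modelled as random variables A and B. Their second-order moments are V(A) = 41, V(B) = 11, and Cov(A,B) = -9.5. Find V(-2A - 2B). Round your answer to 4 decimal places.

132.0000

V(-2A - 2B) = (-2)²·V(A) + (-2)²·V(B) + 2·(-2)·(-2)·Cov(A,B)
= 4·41 + 4·11 + 8·-9.5 = 132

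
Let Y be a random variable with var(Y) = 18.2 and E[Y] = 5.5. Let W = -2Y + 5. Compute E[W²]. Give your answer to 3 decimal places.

108.800

E[-2Y + 5] = -2·5.5 + 5 = -6
var(-2Y + 5) = (-2)²·18.2 = 72.8
E[W²] = var(W) + (E[W])² = 72.8 + (-6)² = 108.8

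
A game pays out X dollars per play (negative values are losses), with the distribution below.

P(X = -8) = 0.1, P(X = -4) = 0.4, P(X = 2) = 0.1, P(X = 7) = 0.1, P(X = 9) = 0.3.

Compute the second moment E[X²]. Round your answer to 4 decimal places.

E[X²] = (-8)²(0.1) + (-4)²(0.4) + (2)²(0.1) + (7)²(0.1) + (9)²(0.3) = 42.4

42.4000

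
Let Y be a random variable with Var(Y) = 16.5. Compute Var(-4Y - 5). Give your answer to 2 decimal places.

264.00

Var(-4Y - 5) = (-4)²·Var(Y) = 16·16.5 = 264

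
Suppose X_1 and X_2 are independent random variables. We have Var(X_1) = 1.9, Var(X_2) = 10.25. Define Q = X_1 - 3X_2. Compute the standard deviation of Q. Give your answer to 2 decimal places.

9.70

By independence, Var(Q) = (1)²Var(X_1) + (-3)²Var(X_2)
= (1)²·1.9 + (-3)²·10.25 = 94.15
sd(Q) = √94.15 ≈ 9.70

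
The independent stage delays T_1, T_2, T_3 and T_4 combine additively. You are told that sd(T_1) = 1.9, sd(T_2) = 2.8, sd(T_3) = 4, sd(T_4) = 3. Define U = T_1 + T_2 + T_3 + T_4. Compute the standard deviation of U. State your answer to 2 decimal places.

6.04

Var(T_1) = 3.61, Var(T_2) = 7.84, Var(T_3) = 16, Var(T_4) = 9
By independence, Var(U) = (1)²Var(T_1) + (1)²Var(T_2) + (1)²Var(T_3) + (1)²Var(T_4)
= (1)²·3.61 + (1)²·7.84 + (1)²·16 + (1)²·9 = 36.45
sd(U) = √36.45 ≈ 6.04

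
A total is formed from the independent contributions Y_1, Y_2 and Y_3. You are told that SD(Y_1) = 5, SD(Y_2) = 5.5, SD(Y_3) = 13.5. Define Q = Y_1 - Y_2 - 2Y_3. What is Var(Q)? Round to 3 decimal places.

Var(Y_1) = 25, Var(Y_2) = 30.25, Var(Y_3) = 182.25
By independence, Var(Q) = (1)²Var(Y_1) + (-1)²Var(Y_2) + (-2)²Var(Y_3)
= (1)²·25 + (-1)²·30.25 + (-2)²·182.25 = 784.25

784.250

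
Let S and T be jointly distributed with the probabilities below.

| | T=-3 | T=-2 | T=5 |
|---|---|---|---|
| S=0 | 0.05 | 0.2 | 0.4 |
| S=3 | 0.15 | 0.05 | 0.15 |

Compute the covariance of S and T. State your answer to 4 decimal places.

E[S] = 1.05,  E[T] = 1.65
E[ST] = 0.6
Cov(S,T) = E[ST] − E[S]E[T] = 0.6 − (1.05)(1.65) = -1.1325

-1.1325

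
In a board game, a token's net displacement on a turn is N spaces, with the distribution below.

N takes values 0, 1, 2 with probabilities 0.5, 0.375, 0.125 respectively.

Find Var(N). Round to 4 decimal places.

E[N] = (0)(0.5) + (1)(0.375) + (2)(0.125) = 0.625
E[N²] = (0)²(0.5) + (1)²(0.375) + (2)²(0.125) = 0.875
Var(N) = E[N²] − (E[N])² = 0.875 − (0.625)² = 0.484375

0.4844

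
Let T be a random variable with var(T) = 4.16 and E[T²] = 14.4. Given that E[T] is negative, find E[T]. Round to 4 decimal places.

(E[T])² = E[T²] − var(T) = 14.4 − 4.16 = 10.24
E[T] = −√10.24 = -3.2

-3.2000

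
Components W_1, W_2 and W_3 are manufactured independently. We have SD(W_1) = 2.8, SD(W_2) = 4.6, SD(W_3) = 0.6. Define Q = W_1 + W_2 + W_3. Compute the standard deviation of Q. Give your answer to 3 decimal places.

Var(W_1) = 7.84, Var(W_2) = 21.16, Var(W_3) = 0.36
By independence, Var(Q) = (1)²Var(W_1) + (1)²Var(W_2) + (1)²Var(W_3)
= (1)²·7.84 + (1)²·21.16 + (1)²·0.36 = 29.36
SD(Q) = √29.36 ≈ 5.418

5.418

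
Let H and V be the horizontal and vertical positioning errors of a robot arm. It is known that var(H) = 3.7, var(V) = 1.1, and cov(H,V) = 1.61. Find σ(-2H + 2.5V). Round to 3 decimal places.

2.361

var(-2H + 2.5V) = (-2)²·var(H) + (2.5)²·var(V) + 2·(-2)·(2.5)·cov(H,V)
= 4·3.7 + 6.25·1.1 + -10·1.61 = 5.575
σ(-2H + 2.5V) = √5.575 ≈ 2.361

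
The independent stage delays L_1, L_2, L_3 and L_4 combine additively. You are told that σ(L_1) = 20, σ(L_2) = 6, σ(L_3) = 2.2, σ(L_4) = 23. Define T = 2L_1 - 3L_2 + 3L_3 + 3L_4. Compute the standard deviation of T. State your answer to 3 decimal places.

var(L_1) = 400, var(L_2) = 36, var(L_3) = 4.84, var(L_4) = 529
By independence, var(T) = (2)²var(L_1) + (-3)²var(L_2) + (3)²var(L_3) + (3)²var(L_4)
= (2)²·400 + (-3)²·36 + (3)²·4.84 + (3)²·529 = 6728.56
σ(T) = √6728.56 ≈ 82.028

82.028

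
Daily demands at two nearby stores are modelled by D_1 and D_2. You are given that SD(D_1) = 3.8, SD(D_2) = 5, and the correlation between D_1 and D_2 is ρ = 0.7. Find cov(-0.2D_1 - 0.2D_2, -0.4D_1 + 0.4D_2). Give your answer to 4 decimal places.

-0.8448

var(D_1) = (3.8)² = 14.44;  var(D_2) = (5)² = 25
cov(D_1,D_2) = ρ·SD(D_1)·SD(D_2) = 0.7·3.8·5 = 13.3
cov(-0.2D_1 - 0.2D_2, -0.4D_1 + 0.4D_2) = (-0.2)(-0.4)var(D_1) + (-0.2)(0.4)var(D_2) + [(-0.2)(0.4) + (-0.2)(-0.4)]cov(D_1,D_2)
= 0.08·14.44 + -0.08·25 + 0·13.3 = -0.8448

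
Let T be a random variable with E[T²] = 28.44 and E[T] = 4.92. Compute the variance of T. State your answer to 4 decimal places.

var(T) = 28.44 − (4.92)² = 4.2336

4.2336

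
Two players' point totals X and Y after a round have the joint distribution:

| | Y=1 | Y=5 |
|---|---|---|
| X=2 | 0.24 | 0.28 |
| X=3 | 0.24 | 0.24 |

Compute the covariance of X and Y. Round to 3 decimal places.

E[X] = 2.48,  E[Y] = 3.08
E[XY] = 7.6
Cov(X,Y) = E[XY] − E[X]E[Y] = 7.6 − (2.48)(3.08) = -0.0384

-0.038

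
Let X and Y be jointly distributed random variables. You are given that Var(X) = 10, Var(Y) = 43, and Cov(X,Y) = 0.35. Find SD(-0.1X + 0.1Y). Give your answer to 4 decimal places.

0.7232

Var(-0.1X + 0.1Y) = (-0.1)²·Var(X) + (0.1)²·Var(Y) + 2·(-0.1)·(0.1)·Cov(X,Y)
= 0.01·10 + 0.01·43 + -0.02·0.35 = 0.523
SD(-0.1X + 0.1Y) = √0.523 ≈ 0.7232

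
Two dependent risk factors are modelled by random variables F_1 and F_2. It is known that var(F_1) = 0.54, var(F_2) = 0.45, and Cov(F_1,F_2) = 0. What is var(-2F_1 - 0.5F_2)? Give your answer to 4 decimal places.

2.2725

var(-2F_1 - 0.5F_2) = (-2)²·var(F_1) + (-0.5)²·var(F_2) + 2·(-2)·(-0.5)·Cov(F_1,F_2)
= 4·0.54 + 0.25·0.45 + 2·0 = 2.2725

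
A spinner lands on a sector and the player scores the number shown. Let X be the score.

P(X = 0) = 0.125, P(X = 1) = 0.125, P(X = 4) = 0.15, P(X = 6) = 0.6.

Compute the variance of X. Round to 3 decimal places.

5.419

E[X] = (0)(0.125) + (1)(0.125) + (4)(0.15) + (6)(0.6) = 4.325
E[X²] = (0)²(0.125) + (1)²(0.125) + (4)²(0.15) + (6)²(0.6) = 24.125
Var(X) = E[X²] − (E[X])² = 24.125 − (4.325)² = 5.419375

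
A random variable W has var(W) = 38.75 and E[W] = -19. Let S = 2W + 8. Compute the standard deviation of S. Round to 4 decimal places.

12.4499

var(2W + 8) = (2)²·38.75 = 155
SD(S) = √155 ≈ 12.4499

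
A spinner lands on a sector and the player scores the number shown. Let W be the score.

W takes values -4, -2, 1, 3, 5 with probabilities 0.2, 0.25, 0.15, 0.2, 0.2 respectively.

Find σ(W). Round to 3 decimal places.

E[W] = (-4)(0.2) + (-2)(0.25) + (1)(0.15) + (3)(0.2) + (5)(0.2) = 0.45
E[W²] = (-4)²(0.2) + (-2)²(0.25) + (1)²(0.15) + (3)²(0.2) + (5)²(0.2) = 11.15
V(W) = E[W²] − (E[W])² = 11.15 − (0.45)² = 10.9475
σ(W) = √10.9475 ≈ 3.309

3.309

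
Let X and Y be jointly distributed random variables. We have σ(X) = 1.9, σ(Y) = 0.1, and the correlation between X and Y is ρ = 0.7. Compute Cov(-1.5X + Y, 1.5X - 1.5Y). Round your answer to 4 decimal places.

Var(X) = (1.9)² = 3.61;  Var(Y) = (0.1)² = 0.01
Cov(X,Y) = ρ·σ(X)·σ(Y) = 0.7·1.9·0.1 = 0.133
Cov(-1.5X + Y, 1.5X - 1.5Y) = (-1.5)(1.5)Var(X) + (1)(-1.5)Var(Y) + [(-1.5)(-1.5) + (1)(1.5)]Cov(X,Y)
= -2.25·3.61 + -1.5·0.01 + 3.75·0.133 = -7.63875

-7.6388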